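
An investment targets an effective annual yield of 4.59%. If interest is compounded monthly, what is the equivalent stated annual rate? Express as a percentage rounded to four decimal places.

(1 + r/12)^12 − 1 = 0.0459, so 1 + r/12 = 1.0459^(1/12).
r/12 = 0.003747, so r = 0.044962 = 4.4962%.

4.4962%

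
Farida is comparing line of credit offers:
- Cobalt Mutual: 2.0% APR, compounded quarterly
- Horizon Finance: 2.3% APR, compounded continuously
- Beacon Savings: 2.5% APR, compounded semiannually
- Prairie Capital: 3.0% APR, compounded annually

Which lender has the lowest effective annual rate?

Cobalt Mutual

Cobalt Mutual: (1 + 0.020/4)^4 − 1 = 2.015%
Horizon Finance: e^0.023 − 1 = 2.327%
Beacon Savings: (1 + 0.025/2)^2 − 1 = 2.516%
Prairie Capital: compounded annually, EAR = 3.000%
The lowest effective annual rate is Cobalt Mutual at 2.015%.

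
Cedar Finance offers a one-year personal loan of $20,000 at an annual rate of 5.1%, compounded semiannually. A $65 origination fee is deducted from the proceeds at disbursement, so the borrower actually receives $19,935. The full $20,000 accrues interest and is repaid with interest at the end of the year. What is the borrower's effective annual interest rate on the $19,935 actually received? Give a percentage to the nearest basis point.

5.51%

Amount owed after one year: 20,000 × (1 + 0.051/2)^2 = 20,000 × 1.051650 = $21,033.01.
Effective rate on net proceeds: 21,033.01 / 19,935 − 1 = 0.055079 = 5.51%.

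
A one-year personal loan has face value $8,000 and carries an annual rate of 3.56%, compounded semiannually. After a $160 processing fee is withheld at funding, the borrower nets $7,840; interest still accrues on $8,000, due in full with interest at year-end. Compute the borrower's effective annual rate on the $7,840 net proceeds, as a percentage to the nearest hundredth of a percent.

5.71%

Amount owed after one year: 8,000 × (1 + 0.0356/2)^2 = 8,000 × 1.035917 = $8,287.33.
Effective rate on net proceeds: 8,287.33 / 7,840 − 1 = 0.057058 = 5.71%.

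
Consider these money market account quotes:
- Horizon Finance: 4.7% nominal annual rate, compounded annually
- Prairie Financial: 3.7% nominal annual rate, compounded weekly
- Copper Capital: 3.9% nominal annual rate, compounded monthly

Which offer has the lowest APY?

Horizon Finance: compounded annually, EAR = 4.700%
Prairie Financial: (1 + 0.037/52)^52 − 1 = 3.768%
Copper Capital: (1 + 0.039/12)^12 − 1 = 3.970%
The lowest effective annual rate is Prairie Financial at 3.768%.

Prairie Financial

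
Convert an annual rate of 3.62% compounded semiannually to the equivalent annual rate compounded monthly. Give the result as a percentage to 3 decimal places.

3.593%

EAR = (1 + 0.0362/2)^2 − 1 = 0.036528.
Solve (1 + r/12)^12 = 1.036528: r/12 = 1.036528^(1/12) − 1 = 0.002994, so r = 0.035930 = 3.593%.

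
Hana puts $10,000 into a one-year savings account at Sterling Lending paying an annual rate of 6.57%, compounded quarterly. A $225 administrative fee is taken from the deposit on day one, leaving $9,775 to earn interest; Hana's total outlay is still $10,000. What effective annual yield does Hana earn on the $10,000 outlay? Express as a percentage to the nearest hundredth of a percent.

Value after one year: 9,775 × (1 + 0.0657/4)^4 = 9,775 × 1.067336 = $10,433.21.
Effective yield on the $10,000 outlay: 10,433.21 / 10,000 − 1 = 0.043321 = 4.33%.

4.33%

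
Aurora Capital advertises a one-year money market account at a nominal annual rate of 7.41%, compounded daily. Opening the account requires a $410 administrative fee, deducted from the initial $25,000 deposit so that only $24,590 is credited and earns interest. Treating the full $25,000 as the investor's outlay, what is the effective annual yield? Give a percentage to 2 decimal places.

5.92%

Value after one year: 24,590 × (1 + 0.0741/365)^365 = 24,590 × 1.076906 = $26,481.13.
Effective yield on the $25,000 outlay: 26,481.13 / 25,000 − 1 = 0.059245 = 5.92%.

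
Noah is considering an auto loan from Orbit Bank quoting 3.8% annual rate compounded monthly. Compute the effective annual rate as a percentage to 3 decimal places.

EAR = (1 + 0.038/12)^12 − 1.
= 1.038669 − 1 = 3.867%.

3.867%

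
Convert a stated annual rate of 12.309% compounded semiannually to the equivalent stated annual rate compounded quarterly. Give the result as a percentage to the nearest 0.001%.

EAR = (1 + 0.12309/2)^2 − 1 = 0.126878.
Solve (1 + r/4)^4 = 1.126878: r/4 = 1.126878^(1/4) − 1 = 0.030313, so r = 0.121252 = 12.125%.

12.125%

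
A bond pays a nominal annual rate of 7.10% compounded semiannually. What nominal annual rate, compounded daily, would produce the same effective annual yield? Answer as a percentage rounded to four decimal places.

6.9775%

EAR = (1 + 0.0710/2)^2 − 1 = 0.072260.
Solve (1 + r/365)^365 = 1.072260: r/365 = 1.072260^(1/365) − 1 = 0.000191, so r = 0.069775 = 6.9775%.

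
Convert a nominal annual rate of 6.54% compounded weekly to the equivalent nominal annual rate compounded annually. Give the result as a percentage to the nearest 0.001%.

EAR = (1 + 0.0654/52)^52 − 1 = 0.067542.
Compounded annually, the equivalent nominal rate is the EAR itself: 6.754%.

6.754%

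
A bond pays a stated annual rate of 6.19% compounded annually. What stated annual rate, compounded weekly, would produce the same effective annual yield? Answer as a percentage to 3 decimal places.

Compounded annually, EAR = nominal = 0.061900.
Solve (1 + r/52)^52 = 1.061900: r/52 = 1.061900^(1/52) − 1 = 0.001156, so r = 0.060094 = 6.009%.

6.009%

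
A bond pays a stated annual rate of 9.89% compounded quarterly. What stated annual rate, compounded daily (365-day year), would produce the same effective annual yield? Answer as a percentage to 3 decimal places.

EAR = (1 + 0.0989/4)^4 − 1 = 0.102629.
Solve (1 + r/365)^365 = 1.102629: r/365 = 1.102629^(1/365) − 1 = 0.000268, so r = 0.097710 = 9.771%.

9.771%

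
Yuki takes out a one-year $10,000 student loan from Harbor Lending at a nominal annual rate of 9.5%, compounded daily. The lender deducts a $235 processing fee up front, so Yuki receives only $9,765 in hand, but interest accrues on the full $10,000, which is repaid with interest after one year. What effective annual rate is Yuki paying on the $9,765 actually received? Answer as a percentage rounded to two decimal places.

Amount owed after one year: 10,000 × (1 + 0.095/365)^365 = 10,000 × 1.099645 = $10,996.45.
Effective rate on net proceeds: 10,996.45 / 9,765 − 1 = 0.126109 = 12.61%.

12.61%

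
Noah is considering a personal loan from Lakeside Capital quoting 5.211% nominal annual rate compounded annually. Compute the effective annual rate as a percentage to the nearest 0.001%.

Annual compounding means the effective rate equals the nominal rate: 5.211%.

5.211%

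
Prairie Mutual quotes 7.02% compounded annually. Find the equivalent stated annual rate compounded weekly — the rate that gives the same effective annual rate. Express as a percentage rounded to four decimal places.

6.7890%

Compounded annually, EAR = nominal = 0.070200.
Solve (1 + r/52)^52 = 1.070200: r/52 = 1.070200^(1/52) − 1 = 0.001306, so r = 0.067890 = 6.7890%.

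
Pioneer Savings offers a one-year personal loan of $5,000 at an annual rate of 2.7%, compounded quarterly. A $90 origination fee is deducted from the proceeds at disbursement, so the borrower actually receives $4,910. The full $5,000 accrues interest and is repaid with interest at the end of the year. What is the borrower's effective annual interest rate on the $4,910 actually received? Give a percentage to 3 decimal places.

Amount owed after one year: 5,000 × (1 + 0.027/4)^4 = 5,000 × 1.027275 = $5,136.37.
Effective rate on net proceeds: 5,136.37 / 4,910 − 1 = 0.046104 = 4.610%.

4.610%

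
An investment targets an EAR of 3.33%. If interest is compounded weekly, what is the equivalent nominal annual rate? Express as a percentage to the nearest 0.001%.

3.277%

(1 + r/52)^52 − 1 = 0.0333, so 1 + r/52 = 1.0333^(1/52).
r/52 = 0.000630, so r = 0.032768 = 3.277%.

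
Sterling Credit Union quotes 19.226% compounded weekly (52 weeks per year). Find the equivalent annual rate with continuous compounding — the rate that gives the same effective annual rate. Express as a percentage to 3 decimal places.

EAR = (1 + 0.19226/52)^52 − 1 = 0.211556.
Equivalent continuous rate: r = ln(1 + 0.211556) = 0.191905 = 19.191%.

19.191%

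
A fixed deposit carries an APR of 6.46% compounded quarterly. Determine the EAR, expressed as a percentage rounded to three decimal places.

EAR = (1 + 0.0646/4)^4 − 1.
= (1 + 0.016150)^4 − 1 = 1.066182 − 1 = 6.618%.

6.618%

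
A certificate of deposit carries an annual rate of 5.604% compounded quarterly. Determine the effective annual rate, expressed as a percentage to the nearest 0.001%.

EAR = (1 + 0.05604/4)^4 − 1.
= 1.057229 − 1 = 5.723%.

5.723%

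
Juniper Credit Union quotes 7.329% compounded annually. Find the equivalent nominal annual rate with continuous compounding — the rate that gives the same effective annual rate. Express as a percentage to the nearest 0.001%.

7.073%

Compounded annually, EAR = nominal = 0.073290.
Equivalent continuous rate: r = ln(1 + 0.073290) = 0.070729 = 7.073%.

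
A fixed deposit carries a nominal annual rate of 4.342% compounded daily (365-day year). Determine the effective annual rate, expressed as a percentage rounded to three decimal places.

EAR = (1 + 0.04342/365)^365 − 1.
= (1 + 0.000119)^365 − 1 = 1.044374 − 1 = 4.437%.

4.437%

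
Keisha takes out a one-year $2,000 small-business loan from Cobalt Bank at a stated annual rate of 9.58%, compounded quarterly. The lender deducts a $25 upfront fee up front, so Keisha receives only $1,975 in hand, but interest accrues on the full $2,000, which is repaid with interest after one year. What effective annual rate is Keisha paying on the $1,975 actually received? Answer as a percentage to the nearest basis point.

Amount owed after one year: 2,000 × (1 + 0.0958/4)^4 = 2,000 × 1.099297 = $2,198.59.
Effective rate on net proceeds: 2,198.59 / 1,975 − 1 = 0.113212 = 11.32%.

11.32%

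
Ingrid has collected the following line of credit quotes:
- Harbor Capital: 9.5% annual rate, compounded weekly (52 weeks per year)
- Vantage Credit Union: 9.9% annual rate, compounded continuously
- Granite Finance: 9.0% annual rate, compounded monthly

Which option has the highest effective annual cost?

Vantage Credit Union

Harbor Capital: (1 + 0.095/52)^52 − 1 = 9.956%
Vantage Credit Union: e^0.099 − 1 = 10.407%
Granite Finance: (1 + 0.090/12)^12 − 1 = 9.381%
The highest effective annual rate is Vantage Credit Union at 10.407%.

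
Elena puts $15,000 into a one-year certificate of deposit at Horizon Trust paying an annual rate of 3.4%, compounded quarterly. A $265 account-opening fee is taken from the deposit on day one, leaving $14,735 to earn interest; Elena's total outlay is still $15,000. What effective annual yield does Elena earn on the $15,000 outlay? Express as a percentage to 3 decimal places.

Value after one year: 14,735 × (1 + 0.034/4)^4 = 14,735 × 1.034436 = $15,242.41.
Effective yield on the $15,000 outlay: 15,242.41 / 15,000 − 1 = 0.016161 = 1.616%.

1.616%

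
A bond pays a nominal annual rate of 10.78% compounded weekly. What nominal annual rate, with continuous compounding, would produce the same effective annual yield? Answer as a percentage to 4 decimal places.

EAR = (1 + 0.1078/52)^52 − 1 = 0.113701.
Equivalent continuous rate: r = ln(1 + 0.113701) = 0.107688 = 10.7688%.

10.7688%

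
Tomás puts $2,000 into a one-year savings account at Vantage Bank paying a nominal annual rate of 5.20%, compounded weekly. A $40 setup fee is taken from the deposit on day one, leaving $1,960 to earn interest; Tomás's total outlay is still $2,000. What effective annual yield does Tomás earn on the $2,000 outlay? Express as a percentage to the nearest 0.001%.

3.228%

Value after one year: 1,960 × (1 + 0.0520/52)^52 = 1,960 × 1.053348 = $2,064.56.
Effective yield on the $2,000 outlay: 2,064.56 / 2,000 − 1 = 0.032281 = 3.228%.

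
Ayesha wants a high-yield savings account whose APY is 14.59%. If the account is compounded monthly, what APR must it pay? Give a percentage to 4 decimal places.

(1 + r/12)^12 − 1 = 0.1459, so 1 + r/12 = 1.1459^(1/12).
r/12 = 0.011414, so r = 0.136966 = 13.6966%.

13.6966%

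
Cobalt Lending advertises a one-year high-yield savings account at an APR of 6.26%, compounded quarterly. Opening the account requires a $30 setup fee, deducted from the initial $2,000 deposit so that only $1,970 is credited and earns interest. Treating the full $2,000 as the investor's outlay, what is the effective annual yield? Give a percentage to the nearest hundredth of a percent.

4.81%

Value after one year: 1,970 × (1 + 0.0626/4)^4 = 1,970 × 1.064085 = $2,096.25.
Effective yield on the $2,000 outlay: 2,096.25 / 2,000 − 1 = 0.048124 = 4.81%.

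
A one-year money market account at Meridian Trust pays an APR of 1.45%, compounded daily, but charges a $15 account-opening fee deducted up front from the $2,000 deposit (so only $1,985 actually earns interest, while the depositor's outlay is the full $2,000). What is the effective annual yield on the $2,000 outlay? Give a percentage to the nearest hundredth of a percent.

Value after one year: 1,985 × (1 + 0.0145/365)^365 = 1,985 × 1.014605 = $2,013.99.
Effective yield on the $2,000 outlay: 2,013.99 / 2,000 − 1 = 0.006996 = 0.70%.

0.70%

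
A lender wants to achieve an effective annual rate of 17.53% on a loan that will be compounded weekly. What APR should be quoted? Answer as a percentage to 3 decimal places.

(1 + r/52)^52 − 1 = 0.1753, so 1 + r/52 = 1.1753^(1/52).
r/52 = 0.003111, so r = 0.161775 = 16.177%.

16.177%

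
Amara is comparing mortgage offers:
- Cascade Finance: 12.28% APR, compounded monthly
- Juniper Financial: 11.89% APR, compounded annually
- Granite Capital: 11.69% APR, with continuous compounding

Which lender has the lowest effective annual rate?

Juniper Financial

Cascade Finance: (1 + 0.1228/12)^12 − 1 = 12.995%
Juniper Financial: compounded annually, EAR = 11.890%
Granite Capital: e^0.1169 − 1 = 12.401%
The lowest effective annual rate is Juniper Financial at 11.890%.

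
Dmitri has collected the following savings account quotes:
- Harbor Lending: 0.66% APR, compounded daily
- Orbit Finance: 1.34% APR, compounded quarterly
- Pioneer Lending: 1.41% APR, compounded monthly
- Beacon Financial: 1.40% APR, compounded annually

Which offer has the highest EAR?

Harbor Lending: (1 + 0.0066/365)^365 − 1 = 0.662%
Orbit Finance: (1 + 0.0134/4)^4 − 1 = 1.347%
Pioneer Lending: (1 + 0.0141/12)^12 − 1 = 1.419%
Beacon Financial: compounded annually, EAR = 1.400%
The highest effective annual rate is Pioneer Lending at 1.419%.

Pioneer Lending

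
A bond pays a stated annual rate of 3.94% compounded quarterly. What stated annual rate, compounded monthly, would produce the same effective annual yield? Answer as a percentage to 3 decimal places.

3.927%

EAR = (1 + 0.0394/4)^4 − 1 = 0.039986.
Solve (1 + r/12)^12 = 1.039986: r/12 = 1.039986^(1/12) − 1 = 0.003273, so r = 0.039271 = 3.927%.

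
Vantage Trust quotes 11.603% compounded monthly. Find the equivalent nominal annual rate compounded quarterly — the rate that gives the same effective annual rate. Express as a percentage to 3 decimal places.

11.716%

EAR = (1 + 0.11603/12)^12 − 1 = 0.122404.
Solve (1 + r/4)^4 = 1.122404: r/4 = 1.122404^(1/4) − 1 = 0.029289, so r = 0.117156 = 11.716%.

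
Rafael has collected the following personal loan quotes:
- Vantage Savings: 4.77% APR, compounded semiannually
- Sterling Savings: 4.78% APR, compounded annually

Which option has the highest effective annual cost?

Vantage Savings: (1 + 0.0477/2)^2 − 1 = 4.827%
Sterling Savings: compounded annually, EAR = 4.780%
The highest effective annual rate is Vantage Savings at 4.827%.

Vantage Savings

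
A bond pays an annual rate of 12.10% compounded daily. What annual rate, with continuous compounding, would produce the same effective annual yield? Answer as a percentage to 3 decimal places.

12.098%

EAR = (1 + 0.1210/365)^365 − 1 = 0.128602.
Equivalent continuous rate: r = ln(1 + 0.128602) = 0.120980 = 12.098%.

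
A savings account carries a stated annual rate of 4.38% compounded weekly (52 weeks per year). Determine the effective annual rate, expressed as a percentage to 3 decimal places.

4.475%

EAR = (1 + 0.0438/52)^52 − 1.
= (1 + 0.000842)^52 − 1 = 1.044754 − 1 = 4.475%.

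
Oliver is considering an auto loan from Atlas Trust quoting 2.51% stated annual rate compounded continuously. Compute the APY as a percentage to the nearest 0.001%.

2.542%

With continuous compounding, EAR = e^0.0251 − 1.
e^0.0251 = 1.025418, so EAR = 0.025418 = 2.542%.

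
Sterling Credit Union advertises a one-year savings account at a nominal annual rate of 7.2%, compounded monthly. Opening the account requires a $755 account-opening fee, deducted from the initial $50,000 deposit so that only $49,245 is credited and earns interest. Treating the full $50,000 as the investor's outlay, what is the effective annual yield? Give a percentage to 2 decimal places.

5.82%

Value after one year: 49,245 × (1 + 0.072/12)^12 = 49,245 × 1.074424 = $52,910.02.
Effective yield on the $50,000 outlay: 52,910.02 / 50,000 − 1 = 0.058200 = 5.82%.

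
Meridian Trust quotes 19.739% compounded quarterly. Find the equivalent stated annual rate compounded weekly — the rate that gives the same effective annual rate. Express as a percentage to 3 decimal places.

EAR = (1 + 0.19739/4)^4 − 1 = 0.212488.
Solve (1 + r/52)^52 = 1.212488: r/52 = 1.212488^(1/52) − 1 = 0.003712, so r = 0.193032 = 19.303%.

19.303%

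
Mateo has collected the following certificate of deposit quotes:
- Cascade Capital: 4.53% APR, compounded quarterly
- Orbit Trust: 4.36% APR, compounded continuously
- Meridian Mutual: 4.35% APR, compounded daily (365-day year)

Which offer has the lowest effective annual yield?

Meridian Mutual

Cascade Capital: (1 + 0.0453/4)^4 − 1 = 4.608%
Orbit Trust: e^0.0436 − 1 = 4.456%
Meridian Mutual: (1 + 0.0435/365)^365 − 1 = 4.446%
The lowest effective annual rate is Meridian Mutual at 4.446%.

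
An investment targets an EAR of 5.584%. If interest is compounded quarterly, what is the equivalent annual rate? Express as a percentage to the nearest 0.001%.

5.471%

(1 + r/4)^4 − 1 = 0.05584, so 1 + r/4 = 1.05584^(1/4).
r/4 = 0.013677, so r = 0.054707 = 5.471%.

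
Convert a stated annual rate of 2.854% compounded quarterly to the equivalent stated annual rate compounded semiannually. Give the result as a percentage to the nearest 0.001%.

EAR = (1 + 0.02854/4)^4 − 1 = 0.028847.
Solve (1 + r/2)^2 = 1.028847: r/2 = 1.028847^(1/2) − 1 = 0.014321, so r = 0.028642 = 2.864%.

2.864%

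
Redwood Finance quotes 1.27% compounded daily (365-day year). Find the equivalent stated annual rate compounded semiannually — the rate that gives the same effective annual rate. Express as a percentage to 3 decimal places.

EAR = (1 + 0.0127/365)^365 − 1 = 0.012781.
Solve (1 + r/2)^2 = 1.012781: r/2 = 1.012781^(1/2) − 1 = 0.006370, so r = 0.012740 = 1.274%.

1.274%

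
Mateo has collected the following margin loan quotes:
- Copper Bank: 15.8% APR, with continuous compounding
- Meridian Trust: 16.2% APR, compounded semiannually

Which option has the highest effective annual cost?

Copper Bank

Copper Bank: e^0.158 − 1 = 17.117%
Meridian Trust: (1 + 0.162/2)^2 − 1 = 16.856%
The highest effective annual rate is Copper Bank at 17.117%.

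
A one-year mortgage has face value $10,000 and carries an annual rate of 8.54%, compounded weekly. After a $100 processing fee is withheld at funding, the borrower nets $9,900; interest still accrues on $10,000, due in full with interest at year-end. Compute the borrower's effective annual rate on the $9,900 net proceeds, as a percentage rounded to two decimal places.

Amount owed after one year: 10,000 × (1 + 0.0854/52)^52 = 10,000 × 1.089076 = $10,890.76.
Effective rate on net proceeds: 10,890.76 / 9,900 − 1 = 0.100077 = 10.01%.

10.01%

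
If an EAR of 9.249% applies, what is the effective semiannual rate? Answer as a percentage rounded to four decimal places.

4.5222%

The per-half-year rate i satisfies (1 + i)^2 = 1 + 0.09249.
i = 1.09249^(1/2) − 1 = 0.0452225 = 4.5222%.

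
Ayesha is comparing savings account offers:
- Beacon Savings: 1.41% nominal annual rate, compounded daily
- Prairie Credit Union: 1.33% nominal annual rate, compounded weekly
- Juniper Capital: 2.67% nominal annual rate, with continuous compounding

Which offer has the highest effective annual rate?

Beacon Savings: (1 + 0.0141/365)^365 − 1 = 1.420%
Prairie Credit Union: (1 + 0.0133/52)^52 − 1 = 1.339%
Juniper Capital: e^0.0267 − 1 = 2.706%
The highest effective annual rate is Juniper Capital at 2.706%.

Juniper Capital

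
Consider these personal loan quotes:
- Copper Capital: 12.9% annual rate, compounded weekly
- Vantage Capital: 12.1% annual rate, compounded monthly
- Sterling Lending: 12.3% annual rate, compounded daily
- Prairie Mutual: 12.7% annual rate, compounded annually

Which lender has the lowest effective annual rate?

Copper Capital: (1 + 0.129/52)^52 − 1 = 13.751%
Vantage Capital: (1 + 0.121/12)^12 − 1 = 12.794%
Sterling Lending: (1 + 0.123/365)^365 − 1 = 13.086%
Prairie Mutual: compounded annually, EAR = 12.700%
The lowest effective annual rate is Prairie Mutual at 12.700%.

Prairie Mutual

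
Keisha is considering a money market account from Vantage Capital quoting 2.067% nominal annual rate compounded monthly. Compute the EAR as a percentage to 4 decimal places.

2.0867%

EAR = (1 + 0.02067/12)^12 − 1.
= (1 + 0.001723)^12 − 1 = 1.020867 − 1 = 2.0867%.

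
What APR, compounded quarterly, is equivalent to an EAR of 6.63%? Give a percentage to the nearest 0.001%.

(1 + r/4)^4 − 1 = 0.0663, so 1 + r/4 = 1.0663^(1/4).
r/4 = 0.016178, so r = 0.064713 = 6.471%.

6.471%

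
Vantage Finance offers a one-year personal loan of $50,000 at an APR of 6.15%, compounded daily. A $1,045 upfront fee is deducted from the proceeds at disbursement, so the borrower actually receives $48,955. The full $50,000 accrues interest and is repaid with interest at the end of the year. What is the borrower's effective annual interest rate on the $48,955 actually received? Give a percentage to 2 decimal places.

8.61%

Amount owed after one year: 50,000 × (1 + 0.0615/365)^365 = 50,000 × 1.063425 = $53,171.25.
Effective rate on net proceeds: 53,171.25 / 48,955 − 1 = 0.086125 = 8.61%.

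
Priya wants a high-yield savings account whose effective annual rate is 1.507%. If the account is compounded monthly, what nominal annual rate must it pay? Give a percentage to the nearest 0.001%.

(1 + r/12)^12 − 1 = 0.01507, so 1 + r/12 = 1.01507^(1/12).
r/12 = 0.001247, so r = 0.014967 = 1.497%.

1.497%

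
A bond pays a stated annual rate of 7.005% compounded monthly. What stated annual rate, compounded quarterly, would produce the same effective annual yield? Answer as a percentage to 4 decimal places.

7.0460%

EAR = (1 + 0.07005/12)^12 − 1 = 0.072343.
Solve (1 + r/4)^4 = 1.072343: r/4 = 1.072343^(1/4) − 1 = 0.017615, so r = 0.070460 = 7.0460%.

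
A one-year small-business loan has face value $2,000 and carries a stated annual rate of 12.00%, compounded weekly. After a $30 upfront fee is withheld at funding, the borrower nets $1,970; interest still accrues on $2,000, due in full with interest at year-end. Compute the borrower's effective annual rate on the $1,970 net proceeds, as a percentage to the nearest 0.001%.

Amount owed after one year: 2,000 × (1 + 0.1200/52)^52 = 2,000 × 1.127341 = $2,254.68.
Effective rate on net proceeds: 2,254.68 / 1,970 − 1 = 0.144509 = 14.451%.

14.451%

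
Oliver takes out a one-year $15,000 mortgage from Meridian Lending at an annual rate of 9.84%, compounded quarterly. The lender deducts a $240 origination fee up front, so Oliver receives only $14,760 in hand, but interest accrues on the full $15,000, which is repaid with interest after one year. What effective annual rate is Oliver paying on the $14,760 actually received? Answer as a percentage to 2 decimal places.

12.00%

Amount owed after one year: 15,000 × (1 + 0.0984/4)^4 = 15,000 × 1.102091 = $16,531.36.
Effective rate on net proceeds: 16,531.36 / 14,760 − 1 = 0.120011 = 12.00%.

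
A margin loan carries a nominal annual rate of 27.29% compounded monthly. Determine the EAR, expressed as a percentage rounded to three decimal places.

EAR = (1 + 0.2729/12)^12 − 1.
= (1 + 0.022742)^12 − 1 = 1.309759 − 1 = 30.976%.

30.976%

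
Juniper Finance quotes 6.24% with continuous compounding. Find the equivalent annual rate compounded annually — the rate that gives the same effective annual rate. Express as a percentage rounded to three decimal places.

EAR under continuous compounding: e^0.0624 − 1 = 0.064388.
Compounded annually, the equivalent nominal rate is the EAR itself: 6.439%.

6.439%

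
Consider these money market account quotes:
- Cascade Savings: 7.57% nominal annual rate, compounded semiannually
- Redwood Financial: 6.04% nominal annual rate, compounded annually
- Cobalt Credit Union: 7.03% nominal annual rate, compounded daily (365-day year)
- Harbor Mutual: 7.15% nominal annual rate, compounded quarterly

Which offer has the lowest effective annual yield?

Cascade Savings: (1 + 0.0757/2)^2 − 1 = 7.713%
Redwood Financial: compounded annually, EAR = 6.040%
Cobalt Credit Union: (1 + 0.0703/365)^365 − 1 = 7.282%
Harbor Mutual: (1 + 0.0715/4)^4 − 1 = 7.344%
The lowest effective annual rate is Redwood Financial at 6.040%.

Redwood Financial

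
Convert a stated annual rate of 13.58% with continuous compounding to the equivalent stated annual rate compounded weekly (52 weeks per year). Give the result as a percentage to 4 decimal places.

EAR under continuous compounding: e^0.1358 − 1 = 0.145453.
Solve (1 + r/52)^52 = 1.145453: r/52 = 1.145453^(1/52) − 1 = 0.002615, so r = 0.135977 = 13.5977%.

13.5977%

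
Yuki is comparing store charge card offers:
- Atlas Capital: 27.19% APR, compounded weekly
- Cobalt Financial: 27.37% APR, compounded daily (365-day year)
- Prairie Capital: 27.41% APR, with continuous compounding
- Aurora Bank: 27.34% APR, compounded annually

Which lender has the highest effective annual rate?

Prairie Capital

Atlas Capital: (1 + 0.2719/52)^52 − 1 = 31.153%
Cobalt Financial: (1 + 0.2737/365)^365 − 1 = 31.469%
Prairie Capital: e^0.2741 − 1 = 31.535%
Aurora Bank: compounded annually, EAR = 27.340%
The highest effective annual rate is Prairie Capital at 31.535%.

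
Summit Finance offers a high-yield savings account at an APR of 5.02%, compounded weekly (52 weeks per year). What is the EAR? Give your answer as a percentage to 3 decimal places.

EAR = (1 + 0.0502/52)^52 − 1.
= 1.051456 − 1 = 5.146%.

5.146%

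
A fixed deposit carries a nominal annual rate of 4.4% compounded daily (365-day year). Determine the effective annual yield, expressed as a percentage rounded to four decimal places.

EAR = (1 + 0.044/365)^365 − 1.
= (1 + 0.000121)^365 − 1 = 1.044980 − 1 = 4.4980%.

4.4980%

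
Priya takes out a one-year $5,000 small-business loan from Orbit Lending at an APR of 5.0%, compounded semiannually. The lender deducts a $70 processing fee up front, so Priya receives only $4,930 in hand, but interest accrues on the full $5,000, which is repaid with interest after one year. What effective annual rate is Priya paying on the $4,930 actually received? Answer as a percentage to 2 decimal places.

Amount owed after one year: 5,000 × (1 + 0.050/2)^2 = 5,000 × 1.050625 = $5,253.12.
Effective rate on net proceeds: 5,253.12 / 4,930 − 1 = 0.065543 = 6.55%.

6.55%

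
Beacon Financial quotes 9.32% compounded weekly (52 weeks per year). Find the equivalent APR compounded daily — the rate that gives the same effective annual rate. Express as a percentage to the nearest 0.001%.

9.313%

EAR = (1 + 0.0932/52)^52 − 1 = 0.097590.
Solve (1 + r/365)^365 = 1.097590: r/365 = 1.097590^(1/365) − 1 = 0.000255, so r = 0.093128 = 9.313%.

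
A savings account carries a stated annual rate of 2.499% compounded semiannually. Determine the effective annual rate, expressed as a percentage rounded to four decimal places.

EAR = (1 + 0.02499/2)^2 − 1.
= (1 + 0.012495)^2 − 1 = 1.025146 − 1 = 2.5146%.

2.5146%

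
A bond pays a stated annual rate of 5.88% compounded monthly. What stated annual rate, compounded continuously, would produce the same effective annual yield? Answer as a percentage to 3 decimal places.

EAR = (1 + 0.0588/12)^12 − 1 = 0.060411.
Equivalent continuous rate: r = ln(1 + 0.060411) = 0.058656 = 5.866%.

5.866%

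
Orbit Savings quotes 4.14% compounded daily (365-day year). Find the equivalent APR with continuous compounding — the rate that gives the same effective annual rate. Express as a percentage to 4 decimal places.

EAR = (1 + 0.0414/365)^365 − 1 = 0.042266.
Equivalent continuous rate: r = ln(1 + 0.042266) = 0.041398 = 4.1398%.

4.1398%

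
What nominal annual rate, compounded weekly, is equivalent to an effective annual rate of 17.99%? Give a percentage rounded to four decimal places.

(1 + r/52)^52 − 1 = 0.1799, so 1 + r/52 = 1.1799^(1/52).
r/52 = 0.003186, so r = 0.165693 = 16.5693%.

16.5693%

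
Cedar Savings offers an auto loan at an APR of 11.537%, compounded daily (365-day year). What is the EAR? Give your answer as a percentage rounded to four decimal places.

12.2268%

EAR = (1 + 0.11537/365)^365 − 1.
= (1 + 0.000316)^365 − 1 = 1.122268 − 1 = 12.2268%.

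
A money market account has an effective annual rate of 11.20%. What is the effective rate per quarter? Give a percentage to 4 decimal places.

The per-quarter rate i satisfies (1 + i)^4 = 1 + 0.1120.
i = 1.1120^(1/4) − 1 = 0.0268954 = 2.6895%.

2.6895%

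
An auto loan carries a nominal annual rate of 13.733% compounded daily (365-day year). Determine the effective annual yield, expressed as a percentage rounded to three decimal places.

EAR = (1 + 0.13733/365)^365 − 1.
= (1 + 0.000376)^365 − 1 = 1.147177 − 1 = 14.718%.

14.718%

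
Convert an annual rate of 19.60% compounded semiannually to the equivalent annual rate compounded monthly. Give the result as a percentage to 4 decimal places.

EAR = (1 + 0.1960/2)^2 − 1 = 0.205604.
Solve (1 + r/12)^12 = 1.205604: r/12 = 1.205604^(1/12) − 1 = 0.015704, so r = 0.188445 = 18.8445%.

18.8445%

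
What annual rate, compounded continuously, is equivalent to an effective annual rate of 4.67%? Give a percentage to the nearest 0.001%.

4.564%

Continuous: nominal r satisfies e^r − 1 = 0.0467.
r = ln(1 + 0.0467) = ln(1.0467) = 0.045642 = 4.564%.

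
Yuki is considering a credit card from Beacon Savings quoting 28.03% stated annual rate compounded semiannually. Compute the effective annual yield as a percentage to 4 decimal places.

29.9942%

EAR = (1 + 0.2803/2)^2 − 1.
= (1 + 0.140150)^2 − 1 = 1.299942 − 1 = 29.9942%.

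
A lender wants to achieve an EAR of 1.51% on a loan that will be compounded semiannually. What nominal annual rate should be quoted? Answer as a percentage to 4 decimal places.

(1 + r/2)^2 − 1 = 0.0151, so 1 + r/2 = 1.0151^(1/2).
r/2 = 0.007522, so r = 0.015043 = 1.5043%.

1.5043%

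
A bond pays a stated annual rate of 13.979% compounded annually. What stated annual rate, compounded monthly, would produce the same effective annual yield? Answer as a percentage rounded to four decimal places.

Compounded annually, EAR = nominal = 0.139790.
Solve (1 + r/12)^12 = 1.139790: r/12 = 1.139790^(1/12) − 1 = 0.010963, so r = 0.131560 = 13.1560%.

13.1560%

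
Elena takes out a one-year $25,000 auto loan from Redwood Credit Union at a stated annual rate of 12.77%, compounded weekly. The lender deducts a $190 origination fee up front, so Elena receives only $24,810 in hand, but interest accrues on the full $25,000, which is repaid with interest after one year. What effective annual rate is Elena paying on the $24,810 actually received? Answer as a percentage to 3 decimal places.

Amount owed after one year: 25,000 × (1 + 0.1277/52)^52 = 25,000 × 1.136034 = $28,400.86.
Effective rate on net proceeds: 28,400.86 / 24,810 − 1 = 0.144734 = 14.473%.

14.473%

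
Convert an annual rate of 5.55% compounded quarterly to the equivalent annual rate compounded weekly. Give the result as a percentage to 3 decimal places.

5.515%

EAR = (1 + 0.0555/4)^4 − 1 = 0.056666.
Solve (1 + r/52)^52 = 1.056666: r/52 = 1.056666^(1/52) − 1 = 0.001061, so r = 0.055148 = 5.515%.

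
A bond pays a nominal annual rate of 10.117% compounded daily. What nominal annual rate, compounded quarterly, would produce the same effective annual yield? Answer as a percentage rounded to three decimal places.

10.245%

EAR = (1 + 0.10117/365)^365 − 1 = 0.106449.
Solve (1 + r/4)^4 = 1.106449: r/4 = 1.106449^(1/4) − 1 = 0.025611, so r = 0.102446 = 10.245%.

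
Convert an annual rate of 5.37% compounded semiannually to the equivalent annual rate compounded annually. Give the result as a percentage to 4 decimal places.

EAR = (1 + 0.0537/2)^2 − 1 = 0.054421.
Compounded annually, the equivalent nominal rate is the EAR itself: 5.4421%.

5.4421%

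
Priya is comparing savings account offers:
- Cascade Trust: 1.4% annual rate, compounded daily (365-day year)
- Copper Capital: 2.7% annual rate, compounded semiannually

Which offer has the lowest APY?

Cascade Trust

Cascade Trust: (1 + 0.014/365)^365 − 1 = 1.410%
Copper Capital: (1 + 0.027/2)^2 − 1 = 2.718%
The lowest effective annual rate is Cascade Trust at 1.410%.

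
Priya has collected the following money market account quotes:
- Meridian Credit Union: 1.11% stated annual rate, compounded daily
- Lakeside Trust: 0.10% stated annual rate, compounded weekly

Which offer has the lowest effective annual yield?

Meridian Credit Union: (1 + 0.0111/365)^365 − 1 = 1.116%
Lakeside Trust: (1 + 0.0010/52)^52 − 1 = 0.100%
The lowest effective annual rate is Lakeside Trust at 0.100%.

Lakeside Trust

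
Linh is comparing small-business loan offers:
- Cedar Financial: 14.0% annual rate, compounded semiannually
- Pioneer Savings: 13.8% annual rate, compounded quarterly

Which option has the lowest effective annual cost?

Cedar Financial: (1 + 0.140/2)^2 − 1 = 14.490%
Pioneer Savings: (1 + 0.138/4)^4 − 1 = 14.531%
The lowest effective annual rate is Cedar Financial at 14.490%.

Cedar Financial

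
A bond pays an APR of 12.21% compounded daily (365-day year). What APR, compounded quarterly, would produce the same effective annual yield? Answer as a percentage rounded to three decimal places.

EAR = (1 + 0.1221/365)^365 − 1 = 0.129844.
Solve (1 + r/4)^4 = 1.129844: r/4 = 1.129844^(1/4) − 1 = 0.030990, so r = 0.123962 = 12.396%.

12.396%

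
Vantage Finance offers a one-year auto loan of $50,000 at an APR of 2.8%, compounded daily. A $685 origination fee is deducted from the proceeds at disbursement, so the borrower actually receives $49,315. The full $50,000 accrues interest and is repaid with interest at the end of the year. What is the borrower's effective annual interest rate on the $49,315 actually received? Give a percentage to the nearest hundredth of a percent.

4.27%

Amount owed after one year: 50,000 × (1 + 0.028/365)^365 = 50,000 × 1.028395 = $51,419.73.
Effective rate on net proceeds: 51,419.73 / 49,315 − 1 = 0.042679 = 4.27%.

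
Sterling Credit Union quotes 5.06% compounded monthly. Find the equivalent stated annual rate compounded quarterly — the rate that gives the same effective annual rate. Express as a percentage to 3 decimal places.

5.081%

EAR = (1 + 0.0506/12)^12 − 1 = 0.051790.
Solve (1 + r/4)^4 = 1.051790: r/4 = 1.051790^(1/4) − 1 = 0.012703, so r = 0.050814 = 5.081%.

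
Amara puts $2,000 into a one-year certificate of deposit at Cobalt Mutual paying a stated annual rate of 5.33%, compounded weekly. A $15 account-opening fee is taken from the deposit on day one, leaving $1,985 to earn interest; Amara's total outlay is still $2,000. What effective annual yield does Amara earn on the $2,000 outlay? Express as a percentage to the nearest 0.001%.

4.681%

Value after one year: 1,985 × (1 + 0.0533/52)^52 = 1,985 × 1.054717 = $2,093.61.
Effective yield on the $2,000 outlay: 2,093.61 / 2,000 − 1 = 0.046807 = 4.681%.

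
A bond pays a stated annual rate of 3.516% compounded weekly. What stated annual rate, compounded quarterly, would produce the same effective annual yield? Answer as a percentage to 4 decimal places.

3.5303%

EAR = (1 + 0.03516/52)^52 − 1 = 0.035773.
Solve (1 + r/4)^4 = 1.035773: r/4 = 1.035773^(1/4) − 1 = 0.008826, so r = 0.035303 = 3.5303%.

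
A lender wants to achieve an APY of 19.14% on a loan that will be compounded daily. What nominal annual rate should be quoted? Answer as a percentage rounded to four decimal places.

17.5171%

(1 + r/365)^365 − 1 = 0.1914, so 1 + r/365 = 1.1914^(1/365).
r/365 = 0.000480, so r = 0.175171 = 17.5171%.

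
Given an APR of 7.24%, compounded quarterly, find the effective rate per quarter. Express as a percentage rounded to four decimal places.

With a nominal annual rate compounded quarterly, the periodic rate is the nominal rate divided by 4.
i = 0.0724 / 4 = 0.0181000 = 1.8100%.

1.8100%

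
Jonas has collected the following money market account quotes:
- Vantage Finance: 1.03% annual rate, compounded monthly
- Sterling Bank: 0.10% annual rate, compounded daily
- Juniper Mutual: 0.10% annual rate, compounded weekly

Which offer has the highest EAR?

Vantage Finance: (1 + 0.0103/12)^12 − 1 = 1.035%
Sterling Bank: (1 + 0.0010/365)^365 − 1 = 0.100%
Juniper Mutual: (1 + 0.0010/52)^52 − 1 = 0.100%
The highest effective annual rate is Vantage Finance at 1.035%.

Vantage Finance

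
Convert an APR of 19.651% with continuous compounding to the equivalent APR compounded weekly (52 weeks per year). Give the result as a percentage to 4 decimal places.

19.6882%

EAR under continuous compounding: e^0.19651 − 1 = 0.217147.
Solve (1 + r/52)^52 = 1.217147: r/52 = 1.217147^(1/52) − 1 = 0.003786, so r = 0.196882 = 19.6882%.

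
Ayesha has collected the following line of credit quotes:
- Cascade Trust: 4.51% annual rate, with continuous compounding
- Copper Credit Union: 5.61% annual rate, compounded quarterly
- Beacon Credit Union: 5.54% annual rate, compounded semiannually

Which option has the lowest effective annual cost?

Cascade Trust

Cascade Trust: e^0.0451 − 1 = 4.613%
Copper Credit Union: (1 + 0.0561/4)^4 − 1 = 5.729%
Beacon Credit Union: (1 + 0.0554/2)^2 − 1 = 5.617%
The lowest effective annual rate is Cascade Trust at 4.613%.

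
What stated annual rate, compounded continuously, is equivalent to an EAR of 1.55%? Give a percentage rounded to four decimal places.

1.5381%

Continuous: nominal r satisfies e^r − 1 = 0.0155.
r = ln(1 + 0.0155) = ln(1.0155) = 0.015381 = 1.5381%.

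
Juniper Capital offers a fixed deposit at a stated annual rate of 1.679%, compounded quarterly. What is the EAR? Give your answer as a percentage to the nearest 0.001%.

EAR = (1 + 0.01679/4)^4 − 1.
= (1 + 0.004197)^4 − 1 = 1.016896 − 1 = 1.690%.

1.690%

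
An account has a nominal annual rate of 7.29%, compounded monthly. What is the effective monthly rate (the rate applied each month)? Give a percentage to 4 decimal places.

0.6075%

With a nominal annual rate compounded monthly, the periodic rate is the nominal rate divided by 12.
i = 0.0729 / 12 = 0.0060750 = 0.6075%.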